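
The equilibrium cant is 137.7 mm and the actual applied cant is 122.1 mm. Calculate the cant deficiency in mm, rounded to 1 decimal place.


Cant deficiency = equilibrium cant - actual cant
CD = 137.7 - 122.1
CD = 15.6 mm

15.6


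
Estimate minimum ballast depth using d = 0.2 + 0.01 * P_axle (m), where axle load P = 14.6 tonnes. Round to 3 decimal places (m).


d = 0.2 + 0.01 * 14.6
d = 0.2 + 0.146
d = 0.346 m

0.346


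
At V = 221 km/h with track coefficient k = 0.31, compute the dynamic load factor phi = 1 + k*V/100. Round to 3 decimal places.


phi = 1 + k * V / 100
phi = 1 + 0.31 * 221 / 100
phi = 1 + 0.6851
phi = 1.685

1.685


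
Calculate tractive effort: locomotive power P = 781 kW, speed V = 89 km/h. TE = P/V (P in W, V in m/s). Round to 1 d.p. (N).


Convert: P = 781 kW = 781000 W
V = 89 / 3.6 = 24.7222 m/s
TE = 781000 / 24.7222
TE = 31591.0 N

31591.0


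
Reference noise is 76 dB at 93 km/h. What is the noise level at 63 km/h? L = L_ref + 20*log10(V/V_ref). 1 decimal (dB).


V/V_ref = 63 / 93 = 0.677419
log10(0.677419) = -0.169142
20 * -0.169142 = -3.3828
L = 76 + -3.3828 = 72.6 dB

72.6


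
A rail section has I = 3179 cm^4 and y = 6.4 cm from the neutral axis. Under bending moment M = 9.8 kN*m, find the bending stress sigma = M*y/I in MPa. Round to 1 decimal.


Convert units:
M = 9.8 kN*m = 9800000 N*mm
y = 6.4 cm = 64 mm
I = 3179 cm^4 = 31790000 mm^4
sigma = 9800000 * 64 / 31790000
sigma = 19.7 MPa

19.7


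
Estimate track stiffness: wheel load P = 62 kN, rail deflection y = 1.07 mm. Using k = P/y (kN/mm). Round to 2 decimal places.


Track stiffness k = P / y
k = 62 / 1.07
k = 57.94 kN/mm

57.94


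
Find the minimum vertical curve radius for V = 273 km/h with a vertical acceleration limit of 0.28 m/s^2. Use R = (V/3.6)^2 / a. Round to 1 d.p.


Convert speed: V = 273 / 3.6 = 75.8333 m/s
V^2 = 5750.6944 m^2/s^2
R_v = 5750.6944 / 0.28
R_v = 20538.2 m

20538.2


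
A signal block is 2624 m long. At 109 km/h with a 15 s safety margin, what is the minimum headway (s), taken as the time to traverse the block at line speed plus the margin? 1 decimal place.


V = 109 / 3.6 = 30.2778 m/s
Block traversal time = 2624 / 30.2778 = 86.6642 s
Headway = 86.6642 + 15
Headway = 101.7 s

101.7


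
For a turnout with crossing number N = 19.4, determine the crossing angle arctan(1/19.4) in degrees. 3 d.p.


1/N = 1/19.4 = 0.051546
angle = arctan(0.051546) = 0.051501 rad
angle = 0.051501 * 180/pi = 2.951 degrees

2.951


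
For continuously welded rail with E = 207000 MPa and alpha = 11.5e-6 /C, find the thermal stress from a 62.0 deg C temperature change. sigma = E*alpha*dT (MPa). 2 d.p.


sigma = E * alpha * dT
sigma = 207000 * 11.5e-6 * 62.0
sigma = 2.3805 * 62.0
sigma = 147.59 MPa

147.59


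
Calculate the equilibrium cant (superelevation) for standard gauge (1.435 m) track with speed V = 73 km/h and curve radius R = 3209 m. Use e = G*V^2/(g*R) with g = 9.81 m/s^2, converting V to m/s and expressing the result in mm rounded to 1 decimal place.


Convert speed: V = 73 / 3.6 = 20.2778 m/s
Apply formula: e = 1.435 * 20.2778^2 / (9.81 * 3209)
e = 1.435 * 411.1883 / 31480.29
e = 0.018744 m = 18.7 mm

18.7


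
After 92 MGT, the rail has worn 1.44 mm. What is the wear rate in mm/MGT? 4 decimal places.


Wear rate = total wear / cumulative tonnage
Rate = 1.44 / 92
Rate = 0.0157 mm/MGT

0.0157


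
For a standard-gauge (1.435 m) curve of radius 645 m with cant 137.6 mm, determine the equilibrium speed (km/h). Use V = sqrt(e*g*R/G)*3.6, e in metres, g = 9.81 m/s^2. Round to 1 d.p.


Convert cant: e = 137.6 mm = 0.1376 m
V_ms = sqrt(0.1376 * 9.81 * 645 / 1.435)
V_ms = sqrt(606.7297) = 24.6319 m/s
V = 24.6319 * 3.6 = 88.7 km/h

88.7


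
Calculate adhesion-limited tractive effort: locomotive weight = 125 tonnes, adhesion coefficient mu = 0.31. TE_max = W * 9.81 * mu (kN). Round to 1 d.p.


TE_max = W * g * mu
TE_max = 125 * 9.81 * 0.31
TE_max = 1226.25 * 0.31
TE_max = 380.1 kN

380.1


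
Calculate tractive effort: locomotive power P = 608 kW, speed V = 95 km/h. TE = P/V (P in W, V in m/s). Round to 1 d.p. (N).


Convert: P = 608 kW = 608000 W
V = 95 / 3.6 = 26.3889 m/s
TE = 608000 / 26.3889
TE = 23040.0 N

23040.0


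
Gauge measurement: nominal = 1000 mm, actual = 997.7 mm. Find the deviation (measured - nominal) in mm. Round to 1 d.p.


Deviation = measured - nominal
Deviation = 997.7 - 1000
Deviation = -2.3 mm

-2.3


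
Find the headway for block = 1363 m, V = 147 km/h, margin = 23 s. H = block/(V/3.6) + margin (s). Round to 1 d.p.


V = 147 / 3.6 = 40.8333 m/s
Block traversal time = 1363 / 40.8333 = 33.3796 s
Headway = 33.3796 + 23
Headway = 56.4 s

56.4


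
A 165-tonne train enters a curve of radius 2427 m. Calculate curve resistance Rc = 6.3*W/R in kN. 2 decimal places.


Rc = 6.3 * W / R
Rc = 6.3 * 165 / 2427
Rc = 1039.5 / 2427
Rc = 0.43 kN

0.43


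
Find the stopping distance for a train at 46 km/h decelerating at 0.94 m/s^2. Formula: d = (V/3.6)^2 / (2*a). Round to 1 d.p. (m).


Convert speed: V = 46 / 3.6 = 12.7778 m/s
V^2 = 163.2716
d = 163.2716 / (2 * 0.94)
d = 163.2716 / 1.88
d = 86.8 m

86.8


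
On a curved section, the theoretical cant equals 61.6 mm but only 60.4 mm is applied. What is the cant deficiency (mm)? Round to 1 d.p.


Cant deficiency = equilibrium cant - actual cant
CD = 61.6 - 60.4
CD = 1.2 mm

1.2


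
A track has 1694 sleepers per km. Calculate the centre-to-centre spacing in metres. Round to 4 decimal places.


Spacing = 1000 m / number of sleepers
Spacing = 1000 / 1694
Spacing = 0.5903 m

0.5903


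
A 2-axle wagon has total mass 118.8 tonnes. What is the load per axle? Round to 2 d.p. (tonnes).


Load per axle = total weight / number of axles
Load = 118.8 / 2
Load = 59.40 tonnes

59.40


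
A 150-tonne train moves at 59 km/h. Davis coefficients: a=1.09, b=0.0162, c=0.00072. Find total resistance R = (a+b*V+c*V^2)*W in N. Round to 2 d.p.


b*V = 0.0162 * 59 = 0.9558
c*V^2 = 0.00072 * 3481 = 2.50632
R_per_t = 1.09 + 0.9558 + 2.50632 = 4.55212 N/t
R_total = 4.55212 * 150 = 682.82 N

682.82


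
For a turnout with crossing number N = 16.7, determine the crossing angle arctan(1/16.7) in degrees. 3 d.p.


1/N = 1/16.7 = 0.05988
angle = arctan(0.05988) = 0.059809 rad
angle = 0.059809 * 180/pi = 3.427 degrees

3.427


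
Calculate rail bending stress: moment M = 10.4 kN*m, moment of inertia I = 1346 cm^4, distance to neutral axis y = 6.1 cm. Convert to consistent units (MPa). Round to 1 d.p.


Convert units:
M = 10.4 kN*m = 10400000 N*mm
y = 6.1 cm = 61 mm
I = 1346 cm^4 = 13460000 mm^4
sigma = 10400000 * 61 / 13460000
sigma = 47.1 MPa

47.1


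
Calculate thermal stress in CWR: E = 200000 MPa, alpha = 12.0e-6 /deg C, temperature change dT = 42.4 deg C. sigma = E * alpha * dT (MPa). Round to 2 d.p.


sigma = E * alpha * dT
sigma = 200000 * 12.0e-6 * 42.4
sigma = 2.4 * 42.4
sigma = 101.76 MPa

101.76


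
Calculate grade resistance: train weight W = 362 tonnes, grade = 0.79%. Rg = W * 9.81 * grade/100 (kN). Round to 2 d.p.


Rg = W * 9.81 * grade / 100
Rg = 362 * 9.81 * 0.79 / 100
Rg = 3551.22 * 0.0079
Rg = 28.05 kN

28.05


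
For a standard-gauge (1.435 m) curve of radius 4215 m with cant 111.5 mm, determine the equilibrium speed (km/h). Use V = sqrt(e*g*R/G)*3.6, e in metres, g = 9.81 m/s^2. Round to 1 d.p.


Convert cant: e = 111.5 mm = 0.1115 m
V_ms = sqrt(0.1115 * 9.81 * 4215 / 1.435)
V_ms = sqrt(3212.843362) = 56.6819 m/s
V = 56.6819 * 3.6 = 204.1 km/h

204.1


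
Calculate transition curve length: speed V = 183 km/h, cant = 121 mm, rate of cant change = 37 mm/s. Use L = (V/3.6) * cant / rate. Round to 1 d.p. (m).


Convert speed: V = 183 / 3.6 = 50.8333 m/s
L = 50.8333 * 121 / 37
L = 6150.8333 / 37
L = 166.2 m

166.2


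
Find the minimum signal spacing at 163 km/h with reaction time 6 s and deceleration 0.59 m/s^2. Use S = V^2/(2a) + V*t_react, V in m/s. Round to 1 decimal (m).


V = 163 / 3.6 = 45.2778 m/s
Braking distance = 45.2778^2 / (2*0.59) = 1737.3535 m
Sighting distance = 45.2778 * 6 = 271.6667 m
S = 1737.3535 + 271.6667 = 2009.0 m

2009.0


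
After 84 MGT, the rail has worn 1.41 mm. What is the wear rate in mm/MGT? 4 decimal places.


Wear rate = total wear / cumulative tonnage
Rate = 1.41 / 84
Rate = 0.0168 mm/MGT

0.0168


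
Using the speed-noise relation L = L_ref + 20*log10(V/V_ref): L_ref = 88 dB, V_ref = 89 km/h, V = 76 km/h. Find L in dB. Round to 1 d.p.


V/V_ref = 76 / 89 = 0.853933
log10(0.853933) = -0.068576
20 * -0.068576 = -1.3715
L = 88 + -1.3715 = 86.6 dB

86.6


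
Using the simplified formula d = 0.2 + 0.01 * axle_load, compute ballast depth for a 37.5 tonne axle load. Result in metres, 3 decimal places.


d = 0.2 + 0.01 * 37.5
d = 0.2 + 0.375
d = 0.575 m

0.575


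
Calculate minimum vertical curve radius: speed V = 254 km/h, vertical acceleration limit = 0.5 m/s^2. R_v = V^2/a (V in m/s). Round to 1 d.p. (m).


Convert speed: V = 254 / 3.6 = 70.5556 m/s
V^2 = 4978.0864 m^2/s^2
R_v = 4978.0864 / 0.5
R_v = 9956.2 m

9956.2


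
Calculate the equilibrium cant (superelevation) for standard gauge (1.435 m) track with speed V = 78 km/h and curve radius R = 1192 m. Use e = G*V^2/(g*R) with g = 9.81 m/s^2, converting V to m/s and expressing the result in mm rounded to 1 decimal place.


Convert speed: V = 78 / 3.6 = 21.6667 m/s
Apply formula: e = 1.435 * 21.6667^2 / (9.81 * 1192)
e = 1.435 * 469.4444 / 11693.52
e = 0.057609 m = 57.6 mm

57.6


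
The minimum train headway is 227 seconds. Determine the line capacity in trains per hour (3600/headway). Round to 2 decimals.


Capacity = 3600 / headway
Capacity = 3600 / 227
Capacity = 15.86 trains/hour

15.86


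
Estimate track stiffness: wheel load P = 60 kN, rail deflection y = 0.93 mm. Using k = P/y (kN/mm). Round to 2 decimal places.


Track stiffness k = P / y
k = 60 / 0.93
k = 64.52 kN/mm

64.52


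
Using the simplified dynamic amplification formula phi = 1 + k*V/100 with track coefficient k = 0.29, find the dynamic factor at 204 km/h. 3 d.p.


phi = 1 + k * V / 100
phi = 1 + 0.29 * 204 / 100
phi = 1 + 0.5916
phi = 1.592

1.592


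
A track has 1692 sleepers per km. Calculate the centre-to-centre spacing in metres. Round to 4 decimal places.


Spacing = 1000 m / number of sleepers
Spacing = 1000 / 1692
Spacing = 0.5910 m

0.5910


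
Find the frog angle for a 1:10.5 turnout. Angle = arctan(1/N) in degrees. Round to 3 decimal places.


1/N = 1/10.5 = 0.095238
angle = arctan(0.095238) = 0.094952 rad
angle = 0.094952 * 180/pi = 5.440 degrees

5.440


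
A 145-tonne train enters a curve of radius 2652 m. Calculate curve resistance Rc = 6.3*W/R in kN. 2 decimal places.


Rc = 6.3 * W / R
Rc = 6.3 * 145 / 2652
Rc = 913.5 / 2652
Rc = 0.34 kN

0.34


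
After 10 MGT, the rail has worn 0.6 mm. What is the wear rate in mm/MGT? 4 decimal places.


Wear rate = total wear / cumulative tonnage
Rate = 0.6 / 10
Rate = 0.0600 mm/MGT

0.0600


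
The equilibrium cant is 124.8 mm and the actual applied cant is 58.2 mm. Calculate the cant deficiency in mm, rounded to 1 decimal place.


Cant deficiency = equilibrium cant - actual cant
CD = 124.8 - 58.2
CD = 66.6 mm

66.6


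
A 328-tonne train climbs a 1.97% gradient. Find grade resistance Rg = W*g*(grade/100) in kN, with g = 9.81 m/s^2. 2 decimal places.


Rg = W * 9.81 * grade / 100
Rg = 328 * 9.81 * 1.97 / 100
Rg = 3217.68 * 0.0197
Rg = 63.39 kN

63.39


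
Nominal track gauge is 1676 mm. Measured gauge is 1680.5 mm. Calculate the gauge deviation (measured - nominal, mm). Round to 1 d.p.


Deviation = measured - nominal
Deviation = 1680.5 - 1676
Deviation = 4.5 mm

4.5


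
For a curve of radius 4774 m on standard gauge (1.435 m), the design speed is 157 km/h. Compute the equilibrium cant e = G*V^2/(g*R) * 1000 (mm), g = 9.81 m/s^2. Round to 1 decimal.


Convert speed: V = 157 / 3.6 = 43.6111 m/s
Apply formula: e = 1.435 * 43.6111^2 / (9.81 * 4774)
e = 1.435 * 1901.929 / 46832.94
e = 0.058277 m = 58.3 mm

58.3


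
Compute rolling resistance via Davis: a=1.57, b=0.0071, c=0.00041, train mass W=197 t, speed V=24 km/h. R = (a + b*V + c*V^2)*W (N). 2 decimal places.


b*V = 0.0071 * 24 = 0.1704
c*V^2 = 0.00041 * 576 = 0.23616
R_per_t = 1.57 + 0.1704 + 0.23616 = 1.97656 N/t
R_total = 1.97656 * 197 = 389.38 N

389.38


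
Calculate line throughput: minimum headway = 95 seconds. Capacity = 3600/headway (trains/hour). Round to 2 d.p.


Capacity = 3600 / headway
Capacity = 3600 / 95
Capacity = 37.89 trains/hour

37.89


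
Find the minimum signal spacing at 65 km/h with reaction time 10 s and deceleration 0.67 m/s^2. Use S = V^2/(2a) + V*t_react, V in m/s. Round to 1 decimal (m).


V = 65 / 3.6 = 18.0556 m/s
Braking distance = 18.0556^2 / (2*0.67) = 243.2859 m
Sighting distance = 18.0556 * 10 = 180.5556 m
S = 243.2859 + 180.5556 = 423.8 m

423.8


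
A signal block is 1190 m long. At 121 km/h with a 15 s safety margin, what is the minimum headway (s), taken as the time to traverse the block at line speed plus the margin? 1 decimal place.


V = 121 / 3.6 = 33.6111 m/s
Block traversal time = 1190 / 33.6111 = 35.405 s
Headway = 35.405 + 15
Headway = 50.4 s

50.4


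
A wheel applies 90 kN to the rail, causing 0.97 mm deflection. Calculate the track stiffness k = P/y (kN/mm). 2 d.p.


Track stiffness k = P / y
k = 90 / 0.97
k = 92.78 kN/mm

92.78


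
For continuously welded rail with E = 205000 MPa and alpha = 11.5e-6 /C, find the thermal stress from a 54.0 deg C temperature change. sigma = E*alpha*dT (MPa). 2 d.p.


sigma = E * alpha * dT
sigma = 205000 * 11.5e-6 * 54.0
sigma = 2.3575 * 54.0
sigma = 127.31 MPa

127.31


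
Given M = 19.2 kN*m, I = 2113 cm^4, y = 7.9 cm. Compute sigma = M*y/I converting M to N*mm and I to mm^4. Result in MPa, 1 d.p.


Convert units:
M = 19.2 kN*m = 19200000 N*mm
y = 7.9 cm = 79 mm
I = 2113 cm^4 = 21130000 mm^4
sigma = 19200000 * 79 / 21130000
sigma = 71.8 MPa

71.8


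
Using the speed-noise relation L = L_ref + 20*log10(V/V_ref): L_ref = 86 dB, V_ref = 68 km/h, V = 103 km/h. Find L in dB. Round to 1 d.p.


V/V_ref = 103 / 68 = 1.514706
log10(1.514706) = 0.180328
20 * 0.180328 = 3.6066
L = 86 + 3.6066 = 89.6 dB

89.6


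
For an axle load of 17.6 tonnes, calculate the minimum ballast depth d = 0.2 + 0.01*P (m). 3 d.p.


d = 0.2 + 0.01 * 17.6
d = 0.2 + 0.176
d = 0.376 m

0.376


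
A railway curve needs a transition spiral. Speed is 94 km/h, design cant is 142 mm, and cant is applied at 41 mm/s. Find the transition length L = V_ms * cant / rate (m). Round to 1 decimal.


Convert speed: V = 94 / 3.6 = 26.1111 m/s
L = 26.1111 * 142 / 41
L = 3707.7778 / 41
L = 90.4 m

90.4


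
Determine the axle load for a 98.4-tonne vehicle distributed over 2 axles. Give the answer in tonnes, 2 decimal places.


Load per axle = total weight / number of axles
Load = 98.4 / 2
Load = 49.20 tonnes

49.20


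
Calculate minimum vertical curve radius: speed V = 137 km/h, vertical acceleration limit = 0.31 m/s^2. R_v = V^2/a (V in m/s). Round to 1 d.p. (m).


Convert speed: V = 137 / 3.6 = 38.0556 m/s
V^2 = 1448.2253 m^2/s^2
R_v = 1448.2253 / 0.31
R_v = 4671.7 m

4671.7


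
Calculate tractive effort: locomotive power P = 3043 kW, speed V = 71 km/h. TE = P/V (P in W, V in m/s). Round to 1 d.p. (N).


Convert: P = 3043 kW = 3043000 W
V = 71 / 3.6 = 19.7222 m/s
TE = 3043000 / 19.7222
TE = 154293.0 N

154293.0


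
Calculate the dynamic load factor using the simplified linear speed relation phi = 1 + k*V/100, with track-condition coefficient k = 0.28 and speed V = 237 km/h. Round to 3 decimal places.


phi = 1 + k * V / 100
phi = 1 + 0.28 * 237 / 100
phi = 1 + 0.6636
phi = 1.664

1.664


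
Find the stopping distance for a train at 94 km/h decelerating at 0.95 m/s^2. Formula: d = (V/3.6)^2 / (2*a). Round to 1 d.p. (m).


Convert speed: V = 94 / 3.6 = 26.1111 m/s
V^2 = 681.7901
d = 681.7901 / (2 * 0.95)
d = 681.7901 / 1.9
d = 358.8 m

358.8


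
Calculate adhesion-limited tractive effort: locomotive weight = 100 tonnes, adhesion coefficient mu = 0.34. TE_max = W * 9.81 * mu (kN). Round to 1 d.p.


TE_max = W * g * mu
TE_max = 100 * 9.81 * 0.34
TE_max = 981.0 * 0.34
TE_max = 333.5 kN

333.5


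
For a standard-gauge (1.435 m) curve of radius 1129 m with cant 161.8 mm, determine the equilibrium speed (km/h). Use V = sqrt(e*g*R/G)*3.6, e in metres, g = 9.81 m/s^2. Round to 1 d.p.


Convert cant: e = 161.8 mm = 0.1618 m
V_ms = sqrt(0.1618 * 9.81 * 1129 / 1.435)
V_ms = sqrt(1248.79044) = 35.3382 m/s
V = 35.3382 * 3.6 = 127.2 km/h

127.2


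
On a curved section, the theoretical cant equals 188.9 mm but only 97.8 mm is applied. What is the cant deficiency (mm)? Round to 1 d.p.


Cant deficiency = equilibrium cant - actual cant
CD = 188.9 - 97.8
CD = 91.1 mm

91.1


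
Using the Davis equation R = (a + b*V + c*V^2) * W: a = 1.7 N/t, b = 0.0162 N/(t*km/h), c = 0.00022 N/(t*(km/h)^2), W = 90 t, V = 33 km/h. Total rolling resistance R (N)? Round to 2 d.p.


b*V = 0.0162 * 33 = 0.5346
c*V^2 = 0.00022 * 1089 = 0.23958
R_per_t = 1.7 + 0.5346 + 0.23958 = 2.47418 N/t
R_total = 2.47418 * 90 = 222.68 N

222.68


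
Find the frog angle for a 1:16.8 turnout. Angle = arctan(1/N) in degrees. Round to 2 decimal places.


1/N = 1/16.8 = 0.059524
angle = arctan(0.059524) = 0.059454 rad
angle = 0.059454 * 180/pi = 3.41 degrees

3.41


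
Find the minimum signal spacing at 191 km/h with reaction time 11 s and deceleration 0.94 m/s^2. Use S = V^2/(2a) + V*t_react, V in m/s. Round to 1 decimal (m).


V = 191 / 3.6 = 53.0556 m/s
Braking distance = 53.0556^2 / (2*0.94) = 1497.283 m
Sighting distance = 53.0556 * 11 = 583.6111 m
S = 1497.283 + 583.6111 = 2080.9 m

2080.9


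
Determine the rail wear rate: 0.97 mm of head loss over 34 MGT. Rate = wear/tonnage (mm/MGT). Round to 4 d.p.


Wear rate = total wear / cumulative tonnage
Rate = 0.97 / 34
Rate = 0.0285 mm/MGT

0.0285


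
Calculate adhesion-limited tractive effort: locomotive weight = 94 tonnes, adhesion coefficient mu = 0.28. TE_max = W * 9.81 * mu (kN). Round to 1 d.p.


TE_max = W * g * mu
TE_max = 94 * 9.81 * 0.28
TE_max = 922.14 * 0.28
TE_max = 258.2 kN

258.2


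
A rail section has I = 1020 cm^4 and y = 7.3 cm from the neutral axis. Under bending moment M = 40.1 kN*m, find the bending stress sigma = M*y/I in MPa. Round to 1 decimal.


Convert units:
M = 40.1 kN*m = 40100000 N*mm
y = 7.3 cm = 73 mm
I = 1020 cm^4 = 10200000 mm^4
sigma = 40100000 * 73 / 10200000
sigma = 287.0 MPa

287.0


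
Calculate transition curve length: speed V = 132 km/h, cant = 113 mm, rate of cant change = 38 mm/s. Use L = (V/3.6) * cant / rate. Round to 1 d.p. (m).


Convert speed: V = 132 / 3.6 = 36.6667 m/s
L = 36.6667 * 113 / 38
L = 4143.3333 / 38
L = 109.0 m

109.0


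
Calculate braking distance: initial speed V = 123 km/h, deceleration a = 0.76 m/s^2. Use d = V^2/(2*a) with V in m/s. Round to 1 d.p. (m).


Convert speed: V = 123 / 3.6 = 34.1667 m/s
V^2 = 1167.3611
d = 1167.3611 / (2 * 0.76)
d = 1167.3611 / 1.52
d = 768.0 m

768.0


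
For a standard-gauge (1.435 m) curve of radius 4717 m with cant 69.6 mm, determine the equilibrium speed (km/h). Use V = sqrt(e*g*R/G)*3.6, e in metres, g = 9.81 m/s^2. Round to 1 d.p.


Convert cant: e = 69.6 mm = 0.0696 m
V_ms = sqrt(0.0696 * 9.81 * 4717 / 1.435)
V_ms = sqrt(2244.358461) = 47.3747 m/s
V = 47.3747 * 3.6 = 170.5 km/h

170.5


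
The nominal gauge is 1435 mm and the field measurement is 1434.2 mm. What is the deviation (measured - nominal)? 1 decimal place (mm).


Deviation = measured - nominal
Deviation = 1434.2 - 1435
Deviation = -0.8 mm

-0.8


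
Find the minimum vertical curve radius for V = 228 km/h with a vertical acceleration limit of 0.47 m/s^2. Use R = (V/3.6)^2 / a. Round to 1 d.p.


Convert speed: V = 228 / 3.6 = 63.3333 m/s
V^2 = 4011.1111 m^2/s^2
R_v = 4011.1111 / 0.47
R_v = 8534.3 m

8534.3


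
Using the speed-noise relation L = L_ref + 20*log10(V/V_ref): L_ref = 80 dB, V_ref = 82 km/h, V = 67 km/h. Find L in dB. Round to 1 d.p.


V/V_ref = 67 / 82 = 0.817073
log10(0.817073) = -0.087739
20 * -0.087739 = -1.7548
L = 80 + -1.7548 = 78.2 dB

78.2


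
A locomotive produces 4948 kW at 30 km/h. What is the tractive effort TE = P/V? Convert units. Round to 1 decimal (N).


Convert: P = 4948 kW = 4948000 W
V = 30 / 3.6 = 8.3333 m/s
TE = 4948000 / 8.3333
TE = 593760.0 N

593760.0


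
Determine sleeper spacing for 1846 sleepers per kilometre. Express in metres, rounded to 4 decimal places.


Spacing = 1000 m / number of sleepers
Spacing = 1000 / 1846
Spacing = 0.5417 m

0.5417


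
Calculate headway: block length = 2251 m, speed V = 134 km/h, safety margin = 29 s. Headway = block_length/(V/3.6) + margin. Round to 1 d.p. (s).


V = 134 / 3.6 = 37.2222 m/s
Block traversal time = 2251 / 37.2222 = 60.4746 s
Headway = 60.4746 + 29
Headway = 89.5 s

89.5


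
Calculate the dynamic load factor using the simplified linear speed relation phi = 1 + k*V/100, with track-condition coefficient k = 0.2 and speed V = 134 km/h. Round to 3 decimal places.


phi = 1 + k * V / 100
phi = 1 + 0.2 * 134 / 100
phi = 1 + 0.268
phi = 1.268

1.268


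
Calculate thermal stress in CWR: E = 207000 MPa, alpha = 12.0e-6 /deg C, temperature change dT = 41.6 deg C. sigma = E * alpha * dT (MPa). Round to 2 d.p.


sigma = E * alpha * dT
sigma = 207000 * 12.0e-6 * 41.6
sigma = 2.484 * 41.6
sigma = 103.33 MPa

103.33


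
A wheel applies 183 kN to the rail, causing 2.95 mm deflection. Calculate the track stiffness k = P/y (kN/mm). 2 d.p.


Track stiffness k = P / y
k = 183 / 2.95
k = 62.03 kN/mm

62.03


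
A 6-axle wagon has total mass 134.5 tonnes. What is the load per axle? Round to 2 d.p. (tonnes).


Load per axle = total weight / number of axles
Load = 134.5 / 6
Load = 22.42 tonnes

22.42


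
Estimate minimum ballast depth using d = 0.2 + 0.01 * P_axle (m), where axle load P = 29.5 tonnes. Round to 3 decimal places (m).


d = 0.2 + 0.01 * 29.5
d = 0.2 + 0.295
d = 0.495 m

0.495


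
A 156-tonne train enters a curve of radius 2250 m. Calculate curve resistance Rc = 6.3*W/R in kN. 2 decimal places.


Rc = 6.3 * W / R
Rc = 6.3 * 156 / 2250
Rc = 982.8 / 2250
Rc = 0.44 kN

0.44


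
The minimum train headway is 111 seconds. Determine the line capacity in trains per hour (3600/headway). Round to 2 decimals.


Capacity = 3600 / headway
Capacity = 3600 / 111
Capacity = 32.43 trains/hour

32.43


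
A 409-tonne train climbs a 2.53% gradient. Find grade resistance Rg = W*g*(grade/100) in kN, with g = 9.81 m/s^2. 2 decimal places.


Rg = W * 9.81 * grade / 100
Rg = 409 * 9.81 * 2.53 / 100
Rg = 4012.29 * 0.0253
Rg = 101.51 kN

101.51


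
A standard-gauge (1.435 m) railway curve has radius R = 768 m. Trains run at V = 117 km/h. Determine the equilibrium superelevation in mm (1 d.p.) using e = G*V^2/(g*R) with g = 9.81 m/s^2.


Convert speed: V = 117 / 3.6 = 32.5 m/s
Apply formula: e = 1.435 * 32.5^2 / (9.81 * 768)
e = 1.435 * 1056.25 / 7534.08
e = 0.201182 m = 201.2 mm

201.2


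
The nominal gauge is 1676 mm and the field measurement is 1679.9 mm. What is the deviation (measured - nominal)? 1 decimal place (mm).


Deviation = measured - nominal
Deviation = 1679.9 - 1676
Deviation = 3.9 mm

3.9


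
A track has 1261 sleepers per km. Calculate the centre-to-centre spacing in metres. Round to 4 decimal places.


Spacing = 1000 m / number of sleepers
Spacing = 1000 / 1261
Spacing = 0.7930 m

0.7930


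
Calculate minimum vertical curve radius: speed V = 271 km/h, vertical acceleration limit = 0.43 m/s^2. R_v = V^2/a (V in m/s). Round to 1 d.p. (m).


Convert speed: V = 271 / 3.6 = 75.2778 m/s
V^2 = 5666.7438 m^2/s^2
R_v = 5666.7438 / 0.43
R_v = 13178.5 m

13178.5


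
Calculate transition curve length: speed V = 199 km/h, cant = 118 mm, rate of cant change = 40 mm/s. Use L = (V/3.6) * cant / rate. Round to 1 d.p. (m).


Convert speed: V = 199 / 3.6 = 55.2778 m/s
L = 55.2778 * 118 / 40
L = 6522.7778 / 40
L = 163.1 m

163.1


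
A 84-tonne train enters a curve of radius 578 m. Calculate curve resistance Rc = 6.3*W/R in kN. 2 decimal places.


Rc = 6.3 * W / R
Rc = 6.3 * 84 / 578
Rc = 529.2 / 578
Rc = 0.92 kN

0.92


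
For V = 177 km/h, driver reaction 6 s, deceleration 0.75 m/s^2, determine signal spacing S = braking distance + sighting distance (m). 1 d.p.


V = 177 / 3.6 = 49.1667 m/s
Braking distance = 49.1667^2 / (2*0.75) = 1611.5741 m
Sighting distance = 49.1667 * 6 = 295.0 m
S = 1611.5741 + 295.0 = 1906.6 m

1906.6


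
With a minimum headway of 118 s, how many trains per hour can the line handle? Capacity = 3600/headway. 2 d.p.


Capacity = 3600 / headway
Capacity = 3600 / 118
Capacity = 30.51 trains/hour

30.51


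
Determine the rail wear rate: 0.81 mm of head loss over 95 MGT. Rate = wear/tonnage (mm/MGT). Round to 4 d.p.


Wear rate = total wear / cumulative tonnage
Rate = 0.81 / 95
Rate = 0.0085 mm/MGT

0.0085


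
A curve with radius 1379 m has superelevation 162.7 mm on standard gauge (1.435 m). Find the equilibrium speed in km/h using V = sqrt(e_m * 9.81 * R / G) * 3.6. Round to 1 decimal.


Convert cant: e = 162.7 mm = 0.1627 m
V_ms = sqrt(0.1627 * 9.81 * 1379 / 1.435)
V_ms = sqrt(1533.800678) = 39.1638 m/s
V = 39.1638 * 3.6 = 141.0 km/h

141.0


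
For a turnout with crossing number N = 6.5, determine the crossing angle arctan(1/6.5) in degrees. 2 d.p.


1/N = 1/6.5 = 0.153846
angle = arctan(0.153846) = 0.152649 rad
angle = 0.152649 * 180/pi = 8.75 degrees

8.75


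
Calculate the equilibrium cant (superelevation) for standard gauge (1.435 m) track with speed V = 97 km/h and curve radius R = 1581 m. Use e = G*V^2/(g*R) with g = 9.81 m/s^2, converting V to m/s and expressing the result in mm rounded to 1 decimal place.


Convert speed: V = 97 / 3.6 = 26.9444 m/s
Apply formula: e = 1.435 * 26.9444^2 / (9.81 * 1581)
e = 1.435 * 726.0031 / 15509.61
e = 0.067172 m = 67.2 mm

67.2


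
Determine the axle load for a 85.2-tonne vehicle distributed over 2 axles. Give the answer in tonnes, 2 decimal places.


Load per axle = total weight / number of axles
Load = 85.2 / 2
Load = 42.60 tonnes

42.60


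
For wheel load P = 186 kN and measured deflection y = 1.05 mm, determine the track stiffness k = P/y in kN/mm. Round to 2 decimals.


Track stiffness k = P / y
k = 186 / 1.05
k = 177.14 kN/mm

177.14


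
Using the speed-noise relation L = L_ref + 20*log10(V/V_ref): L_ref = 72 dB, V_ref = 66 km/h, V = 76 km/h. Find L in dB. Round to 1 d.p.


V/V_ref = 76 / 66 = 1.151515
log10(1.151515) = 0.06127
20 * 0.06127 = 1.2254
L = 72 + 1.2254 = 73.2 dB

73.2


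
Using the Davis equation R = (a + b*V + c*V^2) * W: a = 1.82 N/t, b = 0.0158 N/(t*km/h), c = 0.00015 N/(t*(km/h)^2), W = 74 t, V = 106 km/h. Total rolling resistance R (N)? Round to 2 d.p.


b*V = 0.0158 * 106 = 1.6748
c*V^2 = 0.00015 * 11236 = 1.6854
R_per_t = 1.82 + 1.6748 + 1.6854 = 5.1802 N/t
R_total = 5.1802 * 74 = 383.33 N

383.33


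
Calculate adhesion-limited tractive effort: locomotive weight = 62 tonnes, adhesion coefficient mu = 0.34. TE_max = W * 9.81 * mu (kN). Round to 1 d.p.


TE_max = W * g * mu
TE_max = 62 * 9.81 * 0.34
TE_max = 608.22 * 0.34
TE_max = 206.8 kN

206.8


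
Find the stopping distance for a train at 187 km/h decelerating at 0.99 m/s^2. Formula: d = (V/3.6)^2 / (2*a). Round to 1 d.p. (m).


Convert speed: V = 187 / 3.6 = 51.9444 m/s
V^2 = 2698.2253
d = 2698.2253 / (2 * 0.99)
d = 2698.2253 / 1.98
d = 1362.7 m

1362.7


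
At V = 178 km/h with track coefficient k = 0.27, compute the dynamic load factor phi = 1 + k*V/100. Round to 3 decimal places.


phi = 1 + k * V / 100
phi = 1 + 0.27 * 178 / 100
phi = 1 + 0.4806
phi = 1.481

1.481


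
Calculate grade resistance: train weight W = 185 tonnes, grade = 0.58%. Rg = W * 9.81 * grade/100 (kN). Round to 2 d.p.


Rg = W * 9.81 * grade / 100
Rg = 185 * 9.81 * 0.58 / 100
Rg = 1814.85 * 0.0058
Rg = 10.53 kN

10.53


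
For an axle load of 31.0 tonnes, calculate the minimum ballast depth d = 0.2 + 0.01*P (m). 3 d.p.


d = 0.2 + 0.01 * 31.0
d = 0.2 + 0.31
d = 0.510 m

0.510


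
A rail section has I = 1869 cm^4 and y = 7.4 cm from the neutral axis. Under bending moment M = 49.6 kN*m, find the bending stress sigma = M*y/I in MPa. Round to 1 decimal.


Convert units:
M = 49.6 kN*m = 49600000 N*mm
y = 7.4 cm = 74 mm
I = 1869 cm^4 = 18690000 mm^4
sigma = 49600000 * 74 / 18690000
sigma = 196.4 MPa

196.4


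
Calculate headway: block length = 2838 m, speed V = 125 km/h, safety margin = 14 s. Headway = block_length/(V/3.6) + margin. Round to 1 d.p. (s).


V = 125 / 3.6 = 34.7222 m/s
Block traversal time = 2838 / 34.7222 = 81.7344 s
Headway = 81.7344 + 14
Headway = 95.7 s

95.7


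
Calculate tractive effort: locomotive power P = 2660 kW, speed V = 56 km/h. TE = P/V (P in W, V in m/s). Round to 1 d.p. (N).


Convert: P = 2660 kW = 2660000 W
V = 56 / 3.6 = 15.5556 m/s
TE = 2660000 / 15.5556
TE = 171000.0 N

171000.0


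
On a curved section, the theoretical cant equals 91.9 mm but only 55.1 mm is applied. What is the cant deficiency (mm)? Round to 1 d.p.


Cant deficiency = equilibrium cant - actual cant
CD = 91.9 - 55.1
CD = 36.8 mm

36.8


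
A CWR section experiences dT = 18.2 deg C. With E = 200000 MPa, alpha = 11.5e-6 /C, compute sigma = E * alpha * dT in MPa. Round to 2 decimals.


sigma = E * alpha * dT
sigma = 200000 * 11.5e-6 * 18.2
sigma = 2.3 * 18.2
sigma = 41.86 MPa

41.86


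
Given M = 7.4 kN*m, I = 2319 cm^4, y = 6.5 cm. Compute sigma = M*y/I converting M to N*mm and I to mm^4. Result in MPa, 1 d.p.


Convert units:
M = 7.4 kN*m = 7400000 N*mm
y = 6.5 cm = 65 mm
I = 2319 cm^4 = 23190000 mm^4
sigma = 7400000 * 65 / 23190000
sigma = 20.7 MPa

20.7


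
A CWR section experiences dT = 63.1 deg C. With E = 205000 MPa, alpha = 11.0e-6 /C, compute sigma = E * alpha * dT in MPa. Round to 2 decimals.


sigma = E * alpha * dT
sigma = 205000 * 11.0e-6 * 63.1
sigma = 2.255 * 63.1
sigma = 142.29 MPa

142.29


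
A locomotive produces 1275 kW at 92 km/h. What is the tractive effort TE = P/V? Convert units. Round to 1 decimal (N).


Convert: P = 1275 kW = 1275000 W
V = 92 / 3.6 = 25.5556 m/s
TE = 1275000 / 25.5556
TE = 49891.3 N

49891.3


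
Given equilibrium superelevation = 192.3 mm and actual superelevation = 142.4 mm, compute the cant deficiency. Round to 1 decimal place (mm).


Cant deficiency = equilibrium cant - actual cant
CD = 192.3 - 142.4
CD = 49.9 mm

49.9


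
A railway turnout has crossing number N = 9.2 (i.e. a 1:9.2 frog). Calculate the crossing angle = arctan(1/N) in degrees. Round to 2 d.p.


1/N = 1/9.2 = 0.108696
angle = arctan(0.108696) = 0.108271 rad
angle = 0.108271 * 180/pi = 6.20 degrees

6.20


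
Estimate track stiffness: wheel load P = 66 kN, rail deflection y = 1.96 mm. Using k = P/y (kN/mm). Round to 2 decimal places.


Track stiffness k = P / y
k = 66 / 1.96
k = 33.67 kN/mm

33.67


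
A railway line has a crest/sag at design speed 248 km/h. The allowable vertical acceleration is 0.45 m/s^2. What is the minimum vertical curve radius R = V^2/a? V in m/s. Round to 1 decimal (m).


Convert speed: V = 248 / 3.6 = 68.8889 m/s
V^2 = 4745.679 m^2/s^2
R_v = 4745.679 / 0.45
R_v = 10546.0 m

10546.0


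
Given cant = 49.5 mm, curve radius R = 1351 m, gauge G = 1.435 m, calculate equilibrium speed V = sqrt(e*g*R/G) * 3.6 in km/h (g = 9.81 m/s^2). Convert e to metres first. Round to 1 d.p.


Convert cant: e = 49.5 mm = 0.0495 m
V_ms = sqrt(0.0495 * 9.81 * 1351 / 1.435)
V_ms = sqrt(457.169927) = 21.3815 m/s
V = 21.3815 * 3.6 = 77.0 km/h

77.0


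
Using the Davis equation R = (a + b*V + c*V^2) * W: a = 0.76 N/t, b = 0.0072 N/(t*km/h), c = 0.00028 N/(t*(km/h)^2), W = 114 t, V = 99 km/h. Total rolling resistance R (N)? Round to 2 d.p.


b*V = 0.0072 * 99 = 0.7128
c*V^2 = 0.00028 * 9801 = 2.74428
R_per_t = 0.76 + 0.7128 + 2.74428 = 4.21708 N/t
R_total = 4.21708 * 114 = 480.75 N

480.75


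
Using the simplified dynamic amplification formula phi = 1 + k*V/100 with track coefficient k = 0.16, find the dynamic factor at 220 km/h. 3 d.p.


phi = 1 + k * V / 100
phi = 1 + 0.16 * 220 / 100
phi = 1 + 0.352
phi = 1.352

1.352


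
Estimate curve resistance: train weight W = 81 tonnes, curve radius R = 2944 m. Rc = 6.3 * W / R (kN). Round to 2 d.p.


Rc = 6.3 * W / R
Rc = 6.3 * 81 / 2944
Rc = 510.3 / 2944
Rc = 0.17 kN

0.17


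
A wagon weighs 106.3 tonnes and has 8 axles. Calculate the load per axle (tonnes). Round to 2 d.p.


Load per axle = total weight / number of axles
Load = 106.3 / 8
Load = 13.29 tonnes

13.29


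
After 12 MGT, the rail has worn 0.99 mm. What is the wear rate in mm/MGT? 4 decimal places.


Wear rate = total wear / cumulative tonnage
Rate = 0.99 / 12
Rate = 0.0825 mm/MGT

0.0825


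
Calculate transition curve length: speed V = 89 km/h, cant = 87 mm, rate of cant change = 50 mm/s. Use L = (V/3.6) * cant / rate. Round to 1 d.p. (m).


Convert speed: V = 89 / 3.6 = 24.7222 m/s
L = 24.7222 * 87 / 50
L = 2150.8333 / 50
L = 43.0 m

43.0


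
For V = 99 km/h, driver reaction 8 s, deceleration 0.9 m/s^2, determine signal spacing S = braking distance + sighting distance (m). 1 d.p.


V = 99 / 3.6 = 27.5 m/s
Braking distance = 27.5^2 / (2*0.9) = 420.1389 m
Sighting distance = 27.5 * 8 = 220.0 m
S = 420.1389 + 220.0 = 640.1 m

640.1


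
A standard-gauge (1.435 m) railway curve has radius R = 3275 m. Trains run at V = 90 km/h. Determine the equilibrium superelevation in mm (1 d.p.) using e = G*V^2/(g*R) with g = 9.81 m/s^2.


Convert speed: V = 90 / 3.6 = 25.0 m/s
Apply formula: e = 1.435 * 25.0^2 / (9.81 * 3275)
e = 1.435 * 625.0 / 32127.75
e = 0.027916 m = 27.9 mm

27.9


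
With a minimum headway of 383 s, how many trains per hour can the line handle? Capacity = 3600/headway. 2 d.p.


Capacity = 3600 / headway
Capacity = 3600 / 383
Capacity = 9.40 trains/hour

9.40


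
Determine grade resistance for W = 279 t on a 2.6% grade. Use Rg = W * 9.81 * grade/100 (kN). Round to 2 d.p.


Rg = W * 9.81 * grade / 100
Rg = 279 * 9.81 * 2.6 / 100
Rg = 2736.99 * 0.026
Rg = 71.16 kN

71.16


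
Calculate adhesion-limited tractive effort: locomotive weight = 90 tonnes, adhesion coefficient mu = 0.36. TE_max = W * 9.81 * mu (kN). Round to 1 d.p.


TE_max = W * g * mu
TE_max = 90 * 9.81 * 0.36
TE_max = 882.9 * 0.36
TE_max = 317.8 kN

317.8


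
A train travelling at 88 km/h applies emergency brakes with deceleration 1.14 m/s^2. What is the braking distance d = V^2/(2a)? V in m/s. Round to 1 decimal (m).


Convert speed: V = 88 / 3.6 = 24.4444 m/s
V^2 = 597.5309
d = 597.5309 / (2 * 1.14)
d = 597.5309 / 2.28
d = 262.1 m

262.1


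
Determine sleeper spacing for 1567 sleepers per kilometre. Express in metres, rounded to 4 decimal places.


Spacing = 1000 m / number of sleepers
Spacing = 1000 / 1567
Spacing = 0.6382 m

0.6382


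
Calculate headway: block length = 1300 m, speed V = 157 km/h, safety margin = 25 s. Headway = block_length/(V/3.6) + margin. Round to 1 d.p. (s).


V = 157 / 3.6 = 43.6111 m/s
Block traversal time = 1300 / 43.6111 = 29.8089 s
Headway = 29.8089 + 25
Headway = 54.8 s

54.8


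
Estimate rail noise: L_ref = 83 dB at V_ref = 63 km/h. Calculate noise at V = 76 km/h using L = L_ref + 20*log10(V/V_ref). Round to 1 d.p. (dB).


V/V_ref = 76 / 63 = 1.206349
log10(1.206349) = 0.081473
20 * 0.081473 = 1.6295
L = 83 + 1.6295 = 84.6 dB

84.6


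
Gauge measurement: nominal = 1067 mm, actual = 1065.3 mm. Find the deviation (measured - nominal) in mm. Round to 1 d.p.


Deviation = measured - nominal
Deviation = 1065.3 - 1067
Deviation = -1.7 mm

-1.7


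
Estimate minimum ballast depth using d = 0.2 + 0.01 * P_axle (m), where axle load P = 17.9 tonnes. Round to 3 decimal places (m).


d = 0.2 + 0.01 * 17.9
d = 0.2 + 0.179
d = 0.379 m

0.379


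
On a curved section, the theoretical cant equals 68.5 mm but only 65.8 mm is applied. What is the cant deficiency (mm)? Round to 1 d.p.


Cant deficiency = equilibrium cant - actual cant
CD = 68.5 - 65.8
CD = 2.7 mm

2.7


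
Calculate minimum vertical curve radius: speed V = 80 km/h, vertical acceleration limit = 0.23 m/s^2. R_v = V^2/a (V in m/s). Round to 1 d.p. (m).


Convert speed: V = 80 / 3.6 = 22.2222 m/s
V^2 = 493.8272 m^2/s^2
R_v = 493.8272 / 0.23
R_v = 2147.1 m

2147.1


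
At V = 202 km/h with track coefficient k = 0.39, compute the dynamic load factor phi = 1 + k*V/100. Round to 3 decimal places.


phi = 1 + k * V / 100
phi = 1 + 0.39 * 202 / 100
phi = 1 + 0.7878
phi = 1.788

1.788


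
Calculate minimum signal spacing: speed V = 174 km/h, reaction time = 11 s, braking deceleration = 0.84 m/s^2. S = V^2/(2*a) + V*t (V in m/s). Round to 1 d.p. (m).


V = 174 / 3.6 = 48.3333 m/s
Braking distance = 48.3333^2 / (2*0.84) = 1390.5423 m
Sighting distance = 48.3333 * 11 = 531.6667 m
S = 1390.5423 + 531.6667 = 1922.2 m

1922.2


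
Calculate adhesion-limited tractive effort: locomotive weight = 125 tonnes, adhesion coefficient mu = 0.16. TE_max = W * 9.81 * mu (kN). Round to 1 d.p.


TE_max = W * g * mu
TE_max = 125 * 9.81 * 0.16
TE_max = 1226.25 * 0.16
TE_max = 196.2 kN

196.2


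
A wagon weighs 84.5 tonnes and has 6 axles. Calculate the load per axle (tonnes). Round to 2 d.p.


Load per axle = total weight / number of axles
Load = 84.5 / 6
Load = 14.08 tonnes

14.08


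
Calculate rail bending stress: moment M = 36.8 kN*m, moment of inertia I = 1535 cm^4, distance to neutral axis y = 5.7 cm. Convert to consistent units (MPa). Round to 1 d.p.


Convert units:
M = 36.8 kN*m = 36800000 N*mm
y = 5.7 cm = 57 mm
I = 1535 cm^4 = 15350000 mm^4
sigma = 36800000 * 57 / 15350000
sigma = 136.7 MPa

136.7


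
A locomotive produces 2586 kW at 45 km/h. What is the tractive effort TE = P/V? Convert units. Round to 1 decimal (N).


Convert: P = 2586 kW = 2586000 W
V = 45 / 3.6 = 12.5 m/s
TE = 2586000 / 12.5
TE = 206880.0 N

206880.0


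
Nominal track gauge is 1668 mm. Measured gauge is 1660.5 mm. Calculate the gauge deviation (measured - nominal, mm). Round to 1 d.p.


Deviation = measured - nominal
Deviation = 1660.5 - 1668
Deviation = -7.5 mm

-7.5


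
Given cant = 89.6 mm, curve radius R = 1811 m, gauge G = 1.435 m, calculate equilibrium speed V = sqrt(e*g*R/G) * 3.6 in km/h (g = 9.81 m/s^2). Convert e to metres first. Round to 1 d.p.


Convert cant: e = 89.6 mm = 0.0896 m
V_ms = sqrt(0.0896 * 9.81 * 1811 / 1.435)
V_ms = sqrt(1109.286088) = 33.3059 m/s
V = 33.3059 * 3.6 = 119.9 km/h

119.9


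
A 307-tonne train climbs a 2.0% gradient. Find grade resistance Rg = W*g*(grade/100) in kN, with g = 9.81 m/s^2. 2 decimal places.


Rg = W * 9.81 * grade / 100
Rg = 307 * 9.81 * 2.0 / 100
Rg = 3011.67 * 0.02
Rg = 60.23 kN

60.23


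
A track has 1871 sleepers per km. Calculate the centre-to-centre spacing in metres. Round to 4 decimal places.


Spacing = 1000 m / number of sleepers
Spacing = 1000 / 1871
Spacing = 0.5345 m

0.5345


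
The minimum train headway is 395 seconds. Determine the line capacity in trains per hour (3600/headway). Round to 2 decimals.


Capacity = 3600 / headway
Capacity = 3600 / 395
Capacity = 9.11 trains/hour

9.11


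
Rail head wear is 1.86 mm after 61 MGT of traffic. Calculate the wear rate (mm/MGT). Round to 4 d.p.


Wear rate = total wear / cumulative tonnage
Rate = 1.86 / 61
Rate = 0.0305 mm/MGT

0.0305


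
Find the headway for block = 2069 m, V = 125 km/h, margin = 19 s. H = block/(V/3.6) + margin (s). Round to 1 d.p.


V = 125 / 3.6 = 34.7222 m/s
Block traversal time = 2069 / 34.7222 = 59.5872 s
Headway = 59.5872 + 19
Headway = 78.6 s

78.6
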